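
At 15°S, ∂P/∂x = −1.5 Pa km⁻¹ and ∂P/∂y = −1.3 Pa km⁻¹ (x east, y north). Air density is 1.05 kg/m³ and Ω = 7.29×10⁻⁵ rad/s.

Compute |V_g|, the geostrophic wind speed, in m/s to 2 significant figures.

Coriolis parameter at 15°S:
f = 2Ω sin φ = 2 × 7.29×10⁻⁵ × sin 15° = 3.77×10⁻⁵ s⁻¹
In the Southern Hemisphere f is negative: f = −3.77×10⁻⁵ s⁻¹.
Component geostrophic relations (x east, y north):
u_g = −(1/(fρ)) ∂P/∂y,  v_g = (1/(fρ)) ∂P/∂x
u_g = −(−1.3×10⁻³)/(−3.77×10⁻⁵ × 1.05) = −32.8 m/s;  v_g = (−1.5×10⁻³)/(−3.77×10⁻⁵ × 1.05) = 37.9 m/s
|V_g| = √(u_g² + v_g²) = 50.1 m/s

50 m/s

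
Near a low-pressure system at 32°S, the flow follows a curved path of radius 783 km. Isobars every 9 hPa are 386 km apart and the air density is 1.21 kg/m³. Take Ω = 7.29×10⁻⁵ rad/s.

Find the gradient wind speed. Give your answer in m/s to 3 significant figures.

19.0 m/s

Coriolis parameter at 32°S:
f = 2Ω sin φ = 2 × 7.29×10⁻⁵ × sin 32° = 7.73×10⁻⁵ s⁻¹
Pressure gradient: |∂P/∂n| = 900 Pa / 386000 m = 2.33×10⁻³ Pa/m
Geostrophic speed: V_g = |∂P/∂n|/(fρ) = 2.33×10⁻³/(7.73×10⁻⁵ × 1.21) = 24.9 m/s
Around a low, centrifugal force acts outward with Coriolis, so pressure-gradient force balances both:
(1/ρ)|∂P/∂n| = fV + V²/R  →  V² + fR·V − fR·V_g = 0
With fR = 7.73×10⁻⁵ × 783×10³ m = 60.5 m/s:
V = [−fR + √((fR)² + 4 fR V_g)]/2 = [−60.5 + √(60.5² + 4×60.5×24.9)]/2 = 19 m/s
Subgeostrophic (V < V_g = 24.9 m/s), as expected around a low.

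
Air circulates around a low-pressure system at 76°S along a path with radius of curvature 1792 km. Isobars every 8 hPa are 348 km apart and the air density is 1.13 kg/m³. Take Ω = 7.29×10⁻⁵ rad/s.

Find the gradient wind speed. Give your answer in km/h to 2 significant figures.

Coriolis parameter at 76°S:
f = 2Ω sin φ = 2 × 7.29×10⁻⁵ × sin 76° = 1.41×10⁻⁴ s⁻¹
Pressure gradient: |∂P/∂n| = 800 Pa / 348000 m = 2.30×10⁻³ Pa/m
Geostrophic speed: V_g = |∂P/∂n|/(fρ) = 2.30×10⁻³/(1.41×10⁻⁴ × 1.13) = 14.4 m/s
Around a low, centrifugal force acts outward with Coriolis, so pressure-gradient force balances both:
(1/ρ)|∂P/∂n| = fV + V²/R  →  V² + fR·V − fR·V_g = 0
With fR = 1.41×10⁻⁴ × 1792×10³ m = 254 m/s:
V = [−fR + √((fR)² + 4 fR V_g)]/2 = [−254 + √(254² + 4×254×14.4)]/2 = 13.6 m/s
Subgeostrophic (V < V_g = 14.4 m/s), as expected around a low.
Converting: 13.6 m/s × 3.6 = 49 km/h

49 km/h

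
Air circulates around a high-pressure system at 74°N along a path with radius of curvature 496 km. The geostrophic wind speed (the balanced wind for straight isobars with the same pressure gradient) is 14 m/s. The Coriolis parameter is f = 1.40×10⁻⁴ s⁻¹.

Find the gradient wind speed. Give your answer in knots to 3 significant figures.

Around a high, pressure-gradient force acts outward with centrifugal, so Coriolis balances both:
fV = (1/ρ)|∂P/∂n| + V²/R  →  V² − fR·V + fR·V_g = 0
With fR = 1.40×10⁻⁴ × 496×10³ m = 69.4 m/s:
V = [fR − √((fR)² − 4 fR V_g)]/2 = [69.4 − √(69.4² − 4×69.4×14)]/2 = 19.4 m/s
Supergeostrophic (V > V_g = 14 m/s), as expected around a high.
Converting: 19.4 m/s × 1.944 = 37.8 knots

37.8 knots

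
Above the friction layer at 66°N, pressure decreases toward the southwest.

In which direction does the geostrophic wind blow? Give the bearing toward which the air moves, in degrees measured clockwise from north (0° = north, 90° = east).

The pressure-gradient force points toward the southwest (bearing 225°).
Geostrophic balance: in the Northern Hemisphere the Coriolis force deflects motion to the right, so the geostrophic wind blows 90° to the right of the pressure-gradient force (low pressure on the left).
Rotating 225° by 90° clockwise gives 315° — the wind blows toward the northwest.

315°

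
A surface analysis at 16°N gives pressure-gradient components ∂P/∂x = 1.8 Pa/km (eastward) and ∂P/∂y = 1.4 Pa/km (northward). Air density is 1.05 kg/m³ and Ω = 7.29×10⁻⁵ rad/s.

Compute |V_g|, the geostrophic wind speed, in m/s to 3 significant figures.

54.0 m/s

Coriolis parameter at 16°N:
f = 2Ω sin φ = 2 × 7.29×10⁻⁵ × sin 16° = 4.02×10⁻⁵ s⁻¹
Component geostrophic relations (x east, y north):
u_g = −(1/(fρ)) ∂P/∂y,  v_g = (1/(fρ)) ∂P/∂x
u_g = −(1.4×10⁻³)/(4.02×10⁻⁵ × 1.05) = −33.2 m/s;  v_g = (1.8×10⁻³)/(4.02×10⁻⁵ × 1.05) = 42.7 m/s
|V_g| = √(u_g² + v_g²) = 54.0 m/s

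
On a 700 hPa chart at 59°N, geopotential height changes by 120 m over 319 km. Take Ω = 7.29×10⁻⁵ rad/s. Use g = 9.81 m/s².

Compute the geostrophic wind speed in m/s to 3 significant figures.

Coriolis parameter at 59°N:
f = 2Ω sin φ = 2 × 7.29×10⁻⁵ × sin 59° = 1.25×10⁻⁴ s⁻¹
Height gradient: |∂Z/∂n| = 120 m / 319000 m = 3.76×10⁻⁴
On a pressure surface, geostrophic balance gives V_g = (g/f)|∂Z/∂n|:
V_g = 9.81 × 3.76×10⁻⁴ / 1.25×10⁻⁴ = 29.5 m/s

29.5 m/s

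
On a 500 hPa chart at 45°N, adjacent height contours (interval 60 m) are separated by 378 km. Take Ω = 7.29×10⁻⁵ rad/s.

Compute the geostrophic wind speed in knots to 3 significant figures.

29.4 knots

Coriolis parameter at 45°N:
f = 2Ω sin φ = 2 × 7.29×10⁻⁵ × sin 45° = 1.03×10⁻⁴ s⁻¹
Height gradient: |∂Z/∂n| = 60 m / 378000 m = 1.59×10⁻⁴
On a pressure surface, geostrophic balance gives V_g = (g/f)|∂Z/∂n|:
V_g = 9.81 × 1.59×10⁻⁴ / 1.03×10⁻⁴ = 15.1 m/s
Converting: 15.1 m/s × 1.944 = 29.4 knots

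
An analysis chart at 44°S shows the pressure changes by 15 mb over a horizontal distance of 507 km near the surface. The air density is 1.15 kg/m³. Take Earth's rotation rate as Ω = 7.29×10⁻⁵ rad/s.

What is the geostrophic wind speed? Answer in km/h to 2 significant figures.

Coriolis parameter at 44°S:
f = 2Ω sin φ = 2 × 7.29×10⁻⁵ × sin 44° = 1.01×10⁻⁴ s⁻¹
Pressure gradient: |∂P/∂n| = 1500 Pa / 507000 m = 2.96×10⁻³ Pa/m
Geostrophic balance (pressure-gradient force = Coriolis force):
V_g = (1/(fρ)) |∂P/∂n| = 2.96×10⁻³ / (1.01×10⁻⁴ × 1.15) = 25.4 m/s
Converting: 25.4 m/s × 3.6 = 91 km/h

91 km/h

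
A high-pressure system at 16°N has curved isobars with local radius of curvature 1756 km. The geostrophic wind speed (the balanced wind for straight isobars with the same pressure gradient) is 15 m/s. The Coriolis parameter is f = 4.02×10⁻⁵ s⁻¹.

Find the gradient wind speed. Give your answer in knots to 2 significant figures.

Around a high, pressure-gradient force acts outward with centrifugal, so Coriolis balances both:
fV = (1/ρ)|∂P/∂n| + V²/R  →  V² − fR·V + fR·V_g = 0
With fR = 4.02×10⁻⁵ × 1756×10³ m = 70.6 m/s:
V = [fR − √((fR)² − 4 fR V_g)]/2 = [70.6 − √(70.6² − 4×70.6×15)]/2 = 21.6 m/s
Supergeostrophic (V > V_g = 15 m/s), as expected around a high.
Converting: 21.6 m/s × 1.944 = 42 knots

42 knots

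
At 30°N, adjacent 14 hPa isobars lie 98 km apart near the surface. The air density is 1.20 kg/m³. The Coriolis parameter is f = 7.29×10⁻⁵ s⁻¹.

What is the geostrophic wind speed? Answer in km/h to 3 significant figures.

588 km/h

Pressure gradient: |∂P/∂n| = 1400 Pa / 98000 m = 1.43×10⁻² Pa/m
Geostrophic balance (pressure-gradient force = Coriolis force):
V_g = (1/(fρ)) |∂P/∂n| = 1.43×10⁻² / (7.29×10⁻⁵ × 1.20) = 163 m/s
Converting: 163 m/s × 3.6 = 588 km/h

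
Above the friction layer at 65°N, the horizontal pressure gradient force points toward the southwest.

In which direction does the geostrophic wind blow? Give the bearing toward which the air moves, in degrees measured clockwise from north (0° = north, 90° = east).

315°

The pressure-gradient force points toward the southwest (bearing 225°).
Geostrophic balance: in the Northern Hemisphere the Coriolis force deflects motion to the right, so the geostrophic wind blows 90° to the right of the pressure-gradient force (low pressure on the left).
Rotating 225° by 90° clockwise gives 315° — the wind blows toward the northwest.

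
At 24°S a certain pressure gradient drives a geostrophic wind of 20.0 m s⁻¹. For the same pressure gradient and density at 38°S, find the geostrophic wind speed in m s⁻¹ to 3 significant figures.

13.2 m s⁻¹

With the same pressure gradient and density, V_g ∝ 1/f ∝ 1/sin φ.
V₂ = V₁ · sin φ₁ / sin φ₂ = 20.0 × sin 24° / sin 38°
V₂ = 20.0 × 0.4067/0.6157 = 13.2 m s⁻¹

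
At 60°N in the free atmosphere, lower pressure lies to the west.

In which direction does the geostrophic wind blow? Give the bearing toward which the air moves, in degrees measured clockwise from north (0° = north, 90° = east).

000°

The pressure-gradient force points toward the west (bearing 270°).
Geostrophic balance: in the Northern Hemisphere the Coriolis force deflects motion to the right, so the geostrophic wind blows 90° to the right of the pressure-gradient force (low pressure on the left).
Rotating 270° by 90° clockwise gives 000° — the wind blows toward the north.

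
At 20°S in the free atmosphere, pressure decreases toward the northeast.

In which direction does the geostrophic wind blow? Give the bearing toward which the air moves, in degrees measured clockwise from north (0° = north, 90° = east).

315°

The pressure-gradient force points toward the northeast (bearing 045°).
Geostrophic balance: in the Southern Hemisphere the Coriolis force deflects motion to the left, so the geostrophic wind blows 90° to the left of the pressure-gradient force (low pressure on the right).
Rotating 045° by 90° counterclockwise gives 315° — the wind blows toward the northwest.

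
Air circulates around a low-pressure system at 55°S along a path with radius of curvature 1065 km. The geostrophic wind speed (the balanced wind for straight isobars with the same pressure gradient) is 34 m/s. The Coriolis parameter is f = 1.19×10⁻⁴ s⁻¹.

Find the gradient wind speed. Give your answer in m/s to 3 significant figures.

27.9 m/s

Around a low, centrifugal force acts outward with Coriolis, so pressure-gradient force balances both:
(1/ρ)|∂P/∂n| = fV + V²/R  →  V² + fR·V − fR·V_g = 0
With fR = 1.19×10⁻⁴ × 1065×10³ m = 127 m/s:
V = [−fR + √((fR)² + 4 fR V_g)]/2 = [−127 + √(127² + 4×127×34)]/2 = 27.9 m/s
Subgeostrophic (V < V_g = 34 m/s), as expected around a low.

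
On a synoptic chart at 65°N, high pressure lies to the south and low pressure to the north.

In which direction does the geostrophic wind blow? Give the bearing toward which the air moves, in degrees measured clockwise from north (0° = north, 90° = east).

The pressure-gradient force points toward the north (bearing 000°).
Geostrophic balance: in the Northern Hemisphere the Coriolis force deflects motion to the right, so the geostrophic wind blows 90° to the right of the pressure-gradient force (low pressure on the left).
Rotating 000° by 90° clockwise gives 090° — the wind blows toward the east.

090°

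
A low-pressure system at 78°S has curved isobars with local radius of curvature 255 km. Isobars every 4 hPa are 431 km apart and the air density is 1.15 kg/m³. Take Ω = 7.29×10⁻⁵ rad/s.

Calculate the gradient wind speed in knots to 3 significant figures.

Coriolis parameter at 78°S:
f = 2Ω sin φ = 2 × 7.29×10⁻⁵ × sin 78° = 1.43×10⁻⁴ s⁻¹
Pressure gradient: |∂P/∂n| = 400 Pa / 431000 m = 9.28×10⁻⁴ Pa/m
Geostrophic speed: V_g = |∂P/∂n|/(fρ) = 9.28×10⁻⁴/(1.43×10⁻⁴ × 1.15) = 5.66 m/s
Around a low, centrifugal force acts outward with Coriolis, so pressure-gradient force balances both:
(1/ρ)|∂P/∂n| = fV + V²/R  →  V² + fR·V − fR·V_g = 0
With fR = 1.43×10⁻⁴ × 255×10³ m = 36.4 m/s:
V = [−fR + √((fR)² + 4 fR V_g)]/2 = [−36.4 + √(36.4² + 4×36.4×5.66)]/2 = 4.98 m/s
Subgeostrophic (V < V_g = 5.66 m/s), as expected around a low.
Converting: 4.98 m/s × 1.944 = 9.68 knots

9.68 knots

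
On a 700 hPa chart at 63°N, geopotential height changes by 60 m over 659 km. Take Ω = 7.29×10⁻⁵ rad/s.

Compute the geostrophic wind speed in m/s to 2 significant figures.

6.9 m/s

Coriolis parameter at 63°N:
f = 2Ω sin φ = 2 × 7.29×10⁻⁵ × sin 63° = 1.30×10⁻⁴ s⁻¹
Height gradient: |∂Z/∂n| = 60 m / 659000 m = 9.10×10⁻⁵
On a pressure surface, geostrophic balance gives V_g = (g/f)|∂Z/∂n|:
V_g = 9.81 × 9.10×10⁻⁵ / 1.30×10⁻⁴ = 6.88 m/s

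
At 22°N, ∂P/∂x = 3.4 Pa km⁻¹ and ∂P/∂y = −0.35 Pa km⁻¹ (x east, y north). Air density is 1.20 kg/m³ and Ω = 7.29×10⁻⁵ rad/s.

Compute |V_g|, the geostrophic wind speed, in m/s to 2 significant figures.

52 m/s

Coriolis parameter at 22°N:
f = 2Ω sin φ = 2 × 7.29×10⁻⁵ × sin 22° = 5.46×10⁻⁵ s⁻¹
Component geostrophic relations (x east, y north):
u_g = −(1/(fρ)) ∂P/∂y,  v_g = (1/(fρ)) ∂P/∂x
u_g = −(−0.35×10⁻³)/(5.46×10⁻⁵ × 1.20) = 5.34 m/s;  v_g = (3.4×10⁻³)/(5.46×10⁻⁵ × 1.20) = 51.9 m/s
|V_g| = √(u_g² + v_g²) = 52.1 m/s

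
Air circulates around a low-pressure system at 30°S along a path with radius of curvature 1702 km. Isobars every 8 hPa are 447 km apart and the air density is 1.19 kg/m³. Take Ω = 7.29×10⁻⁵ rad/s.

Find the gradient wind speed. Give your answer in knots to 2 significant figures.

Coriolis parameter at 30°S:
f = 2Ω sin φ = 2 × 7.29×10⁻⁵ × sin 30° = 7.29×10⁻⁵ s⁻¹
Pressure gradient: |∂P/∂n| = 800 Pa / 447000 m = 1.79×10⁻³ Pa/m
Geostrophic speed: V_g = |∂P/∂n|/(fρ) = 1.79×10⁻³/(7.29×10⁻⁵ × 1.19) = 20.6 m/s
Around a low, centrifugal force acts outward with Coriolis, so pressure-gradient force balances both:
(1/ρ)|∂P/∂n| = fV + V²/R  →  V² + fR·V − fR·V_g = 0
With fR = 7.29×10⁻⁵ × 1702×10³ m = 124 m/s:
V = [−fR + √((fR)² + 4 fR V_g)]/2 = [−124 + √(124² + 4×124×20.6)]/2 = 18 m/s
Subgeostrophic (V < V_g = 20.6 m/s), as expected around a low.
Converting: 18 m/s × 1.944 = 35 knots

35 knots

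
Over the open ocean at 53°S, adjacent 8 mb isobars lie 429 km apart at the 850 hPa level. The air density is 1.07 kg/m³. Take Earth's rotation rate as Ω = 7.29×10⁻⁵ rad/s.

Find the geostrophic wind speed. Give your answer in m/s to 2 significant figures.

Coriolis parameter at 53°S:
f = 2Ω sin φ = 2 × 7.29×10⁻⁵ × sin 53° = 1.16×10⁻⁴ s⁻¹
Pressure gradient: |∂P/∂n| = 800 Pa / 429000 m = 1.86×10⁻³ Pa/m
Geostrophic balance (pressure-gradient force = Coriolis force):
V_g = (1/(fρ)) |∂P/∂n| = 1.86×10⁻³ / (1.16×10⁻⁴ × 1.07) = 15.0 m/s

15 m/s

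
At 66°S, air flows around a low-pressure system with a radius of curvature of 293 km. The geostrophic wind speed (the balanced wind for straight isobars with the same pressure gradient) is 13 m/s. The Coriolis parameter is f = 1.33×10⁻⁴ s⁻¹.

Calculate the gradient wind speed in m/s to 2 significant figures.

Around a low, centrifugal force acts outward with Coriolis, so pressure-gradient force balances both:
(1/ρ)|∂P/∂n| = fV + V²/R  →  V² + fR·V − fR·V_g = 0
With fR = 1.33×10⁻⁴ × 293×10³ m = 39.0 m/s:
V = [−fR + √((fR)² + 4 fR V_g)]/2 = [−39.0 + √(39.0² + 4×39.0×13)]/2 = 10.3 m/s
Subgeostrophic (V < V_g = 13 m/s), as expected around a low.

10 m/s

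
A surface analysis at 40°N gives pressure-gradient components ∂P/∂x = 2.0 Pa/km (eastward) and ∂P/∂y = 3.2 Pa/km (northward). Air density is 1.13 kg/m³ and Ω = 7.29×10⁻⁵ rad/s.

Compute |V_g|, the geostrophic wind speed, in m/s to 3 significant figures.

Coriolis parameter at 40°N:
f = 2Ω sin φ = 2 × 7.29×10⁻⁵ × sin 40° = 9.37×10⁻⁵ s⁻¹
Component geostrophic relations (x east, y north):
u_g = −(1/(fρ)) ∂P/∂y,  v_g = (1/(fρ)) ∂P/∂x
u_g = −(3.2×10⁻³)/(9.37×10⁻⁵ × 1.13) = −30.2 m/s;  v_g = (2.0×10⁻³)/(9.37×10⁻⁵ × 1.13) = 18.9 m/s
|V_g| = √(u_g² + v_g²) = 35.6 m/s

35.6 m/s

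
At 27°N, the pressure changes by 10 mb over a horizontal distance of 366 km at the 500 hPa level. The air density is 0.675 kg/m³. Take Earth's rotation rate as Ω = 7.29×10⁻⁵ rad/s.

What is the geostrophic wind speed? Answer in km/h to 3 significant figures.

Coriolis parameter at 27°N:
f = 2Ω sin φ = 2 × 7.29×10⁻⁵ × sin 27° = 6.62×10⁻⁵ s⁻¹
Pressure gradient: |∂P/∂n| = 1000 Pa / 366000 m = 2.73×10⁻³ Pa/m
Geostrophic balance (pressure-gradient force = Coriolis force):
V_g = (1/(fρ)) |∂P/∂n| = 2.73×10⁻³ / (6.62×10⁻⁵ × 0.675) = 61.2 m/s
Converting: 61.2 m/s × 3.6 = 220 km/h

220 km/h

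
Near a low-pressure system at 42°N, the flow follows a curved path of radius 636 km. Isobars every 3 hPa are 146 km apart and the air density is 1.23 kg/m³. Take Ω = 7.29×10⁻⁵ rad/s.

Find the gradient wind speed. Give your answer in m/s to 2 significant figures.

14 m/s

Coriolis parameter at 42°N:
f = 2Ω sin φ = 2 × 7.29×10⁻⁵ × sin 42° = 9.76×10⁻⁵ s⁻¹
Pressure gradient: |∂P/∂n| = 300 Pa / 146000 m = 2.05×10⁻³ Pa/m
Geostrophic speed: V_g = |∂P/∂n|/(fρ) = 2.05×10⁻³/(9.76×10⁻⁵ × 1.23) = 17.1 m/s
Around a low, centrifugal force acts outward with Coriolis, so pressure-gradient force balances both:
(1/ρ)|∂P/∂n| = fV + V²/R  →  V² + fR·V − fR·V_g = 0
With fR = 9.76×10⁻⁵ × 636×10³ m = 62.0 m/s:
V = [−fR + √((fR)² + 4 fR V_g)]/2 = [−62.0 + √(62.0² + 4×62.0×17.1)]/2 = 14 m/s
Subgeostrophic (V < V_g = 17.1 m/s), as expected around a low.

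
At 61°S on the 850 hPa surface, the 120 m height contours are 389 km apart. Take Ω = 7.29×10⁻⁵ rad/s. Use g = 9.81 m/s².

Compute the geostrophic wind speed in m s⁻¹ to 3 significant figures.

23.7 m s⁻¹

Coriolis parameter at 61°S:
f = 2Ω sin φ = 2 × 7.29×10⁻⁵ × sin 61° = 1.28×10⁻⁴ s⁻¹
Height gradient: |∂Z/∂n| = 120 m / 389000 m = 3.08×10⁻⁴
On a pressure surface, geostrophic balance gives V_g = (g/f)|∂Z/∂n|:
V_g = 9.81 × 3.08×10⁻⁴ / 1.28×10⁻⁴ = 23.7 m/s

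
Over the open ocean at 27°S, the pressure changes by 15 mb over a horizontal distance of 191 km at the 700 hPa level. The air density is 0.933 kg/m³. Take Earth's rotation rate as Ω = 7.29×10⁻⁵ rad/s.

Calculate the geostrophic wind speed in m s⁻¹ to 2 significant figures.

130 m s⁻¹

Coriolis parameter at 27°S:
f = 2Ω sin φ = 2 × 7.29×10⁻⁵ × sin 27° = 6.62×10⁻⁵ s⁻¹
Pressure gradient: |∂P/∂n| = 1500 Pa / 191000 m = 7.85×10⁻³ Pa/m
Geostrophic balance (pressure-gradient force = Coriolis force):
V_g = (1/(fρ)) |∂P/∂n| = 7.85×10⁻³ / (6.62×10⁻⁵ × 0.933) = 127 m/s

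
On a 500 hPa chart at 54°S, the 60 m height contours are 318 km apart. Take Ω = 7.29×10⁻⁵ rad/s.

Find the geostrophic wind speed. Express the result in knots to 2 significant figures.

31 knots

Coriolis parameter at 54°S:
f = 2Ω sin φ = 2 × 7.29×10⁻⁵ × sin 54° = 1.18×10⁻⁴ s⁻¹
Height gradient: |∂Z/∂n| = 60 m / 318000 m = 1.89×10⁻⁴
On a pressure surface, geostrophic balance gives V_g = (g/f)|∂Z/∂n|:
V_g = 9.81 × 1.89×10⁻⁴ / 1.18×10⁻⁴ = 15.7 m/s
Converting: 15.7 m/s × 1.944 = 31 knots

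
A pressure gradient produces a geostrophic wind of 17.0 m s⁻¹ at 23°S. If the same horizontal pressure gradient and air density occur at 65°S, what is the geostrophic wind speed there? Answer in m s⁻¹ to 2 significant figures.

With the same pressure gradient and density, V_g ∝ 1/f ∝ 1/sin φ.
V₂ = V₁ · sin φ₁ / sin φ₂ = 17.0 × sin 23° / sin 65°
V₂ = 17.0 × 0.3907/0.9063 = 7.3 m s⁻¹

7.3 m s⁻¹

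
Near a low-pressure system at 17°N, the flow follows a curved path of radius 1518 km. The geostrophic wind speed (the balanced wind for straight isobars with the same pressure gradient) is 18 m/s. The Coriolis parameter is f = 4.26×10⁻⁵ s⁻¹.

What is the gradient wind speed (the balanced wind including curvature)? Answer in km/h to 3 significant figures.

52.8 km/h

Around a low, centrifugal force acts outward with Coriolis, so pressure-gradient force balances both:
(1/ρ)|∂P/∂n| = fV + V²/R  →  V² + fR·V − fR·V_g = 0
With fR = 4.26×10⁻⁵ × 1518×10³ m = 64.7 m/s:
V = [−fR + √((fR)² + 4 fR V_g)]/2 = [−64.7 + √(64.7² + 4×64.7×18)]/2 = 14.7 m/s
Subgeostrophic (V < V_g = 18 m/s), as expected around a low.
Converting: 14.7 m/s × 3.6 = 52.8 km/h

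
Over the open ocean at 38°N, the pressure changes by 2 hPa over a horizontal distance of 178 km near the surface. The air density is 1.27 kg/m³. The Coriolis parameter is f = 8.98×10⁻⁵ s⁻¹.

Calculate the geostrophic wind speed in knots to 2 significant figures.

19 knots

Pressure gradient: |∂P/∂n| = 200 Pa / 178000 m = 1.12×10⁻³ Pa/m
Geostrophic balance (pressure-gradient force = Coriolis force):
V_g = (1/(fρ)) |∂P/∂n| = 1.12×10⁻³ / (8.98×10⁻⁵ × 1.27) = 9.85 m/s
Converting: 9.85 m/s × 1.944 = 19 knots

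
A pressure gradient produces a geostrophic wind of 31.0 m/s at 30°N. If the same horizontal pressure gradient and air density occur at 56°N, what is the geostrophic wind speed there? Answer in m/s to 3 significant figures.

With the same pressure gradient and density, V_g ∝ 1/f ∝ 1/sin φ.
V₂ = V₁ · sin φ₁ / sin φ₂ = 31.0 × sin 30° / sin 56°
V₂ = 31.0 × 0.5000/0.8290 = 18.7 m/s

18.7 m/s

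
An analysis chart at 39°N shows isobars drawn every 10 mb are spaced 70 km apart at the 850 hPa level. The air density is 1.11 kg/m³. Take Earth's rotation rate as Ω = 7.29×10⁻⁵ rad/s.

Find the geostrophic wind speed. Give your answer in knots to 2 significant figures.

270 knots

Coriolis parameter at 39°N:
f = 2Ω sin φ = 2 × 7.29×10⁻⁵ × sin 39° = 9.18×10⁻⁵ s⁻¹
Pressure gradient: |∂P/∂n| = 1000 Pa / 70000 m = 1.43×10⁻² Pa/m
Geostrophic balance (pressure-gradient force = Coriolis force):
V_g = (1/(fρ)) |∂P/∂n| = 1.43×10⁻² / (9.18×10⁻⁵ × 1.11) = 140 m/s
Converting: 140 m/s × 1.944 = 270 knots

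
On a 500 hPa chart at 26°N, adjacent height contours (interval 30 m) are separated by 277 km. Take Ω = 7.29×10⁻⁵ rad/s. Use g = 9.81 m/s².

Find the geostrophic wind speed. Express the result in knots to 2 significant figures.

Coriolis parameter at 26°N:
f = 2Ω sin φ = 2 × 7.29×10⁻⁵ × sin 26° = 6.39×10⁻⁵ s⁻¹
Height gradient: |∂Z/∂n| = 30 m / 277000 m = 1.08×10⁻⁴
On a pressure surface, geostrophic balance gives V_g = (g/f)|∂Z/∂n|:
V_g = 9.81 × 1.08×10⁻⁴ / 6.39×10⁻⁵ = 16.6 m/s
Converting: 16.6 m/s × 1.944 = 32 knots

32 knots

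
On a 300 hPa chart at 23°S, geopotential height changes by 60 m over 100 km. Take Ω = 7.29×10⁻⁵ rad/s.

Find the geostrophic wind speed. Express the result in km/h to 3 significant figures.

372 km/h

Coriolis parameter at 23°S:
f = 2Ω sin φ = 2 × 7.29×10⁻⁵ × sin 23° = 5.70×10⁻⁵ s⁻¹
Height gradient: |∂Z/∂n| = 60 m / 100000 m = 6.00×10⁻⁴
On a pressure surface, geostrophic balance gives V_g = (g/f)|∂Z/∂n|:
V_g = 9.81 × 6.00×10⁻⁴ / 5.70×10⁻⁵ = 103 m/s
Converting: 103 m/s × 3.6 = 372 km/h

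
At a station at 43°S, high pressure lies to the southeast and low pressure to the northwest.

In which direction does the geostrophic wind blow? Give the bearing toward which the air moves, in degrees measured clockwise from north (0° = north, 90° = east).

225°

The pressure-gradient force points toward the northwest (bearing 315°).
Geostrophic balance: in the Southern Hemisphere the Coriolis force deflects motion to the left, so the geostrophic wind blows 90° to the left of the pressure-gradient force (low pressure on the right).
Rotating 315° by 90° counterclockwise gives 225° — the wind blows toward the southwest.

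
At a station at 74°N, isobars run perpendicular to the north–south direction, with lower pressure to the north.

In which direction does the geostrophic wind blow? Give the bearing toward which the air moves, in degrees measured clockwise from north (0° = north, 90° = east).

090°

The pressure-gradient force points toward the north (bearing 000°).
Geostrophic balance: in the Northern Hemisphere the Coriolis force deflects motion to the right, so the geostrophic wind blows 90° to the right of the pressure-gradient force (low pressure on the left).
Rotating 000° by 90° clockwise gives 090° — the wind blows toward the east.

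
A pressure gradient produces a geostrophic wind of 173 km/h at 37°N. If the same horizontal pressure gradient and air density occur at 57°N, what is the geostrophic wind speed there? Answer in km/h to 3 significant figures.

124 km/h

With the same pressure gradient and density, V_g ∝ 1/f ∝ 1/sin φ.
V₂ = V₁ · sin φ₁ / sin φ₂ = 173 × sin 37° / sin 57°
V₂ = 173 × 0.6018/0.8387 = 124 km/h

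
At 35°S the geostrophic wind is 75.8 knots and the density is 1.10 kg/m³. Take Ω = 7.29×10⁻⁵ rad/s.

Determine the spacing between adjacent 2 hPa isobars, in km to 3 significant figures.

55.8 km

Coriolis parameter at 35°S:
f = 2Ω sin φ = 2 × 7.29×10⁻⁵ × sin 35° = 8.36×10⁻⁵ s⁻¹
Wind speed in SI: 75.8 knots = 39.0 m/s
Geostrophic balance rearranged: |∂P/∂n| = f ρ V_g
|∂P/∂n| = 8.36×10⁻⁵ × 1.10 × 39.0 = 3.59×10⁻³ Pa/m
Isobar spacing: Δn = ΔP/|∂P/∂n| = 200 Pa / 3.59×10⁻³ Pa/m = 55755 m ≈ 55.8 km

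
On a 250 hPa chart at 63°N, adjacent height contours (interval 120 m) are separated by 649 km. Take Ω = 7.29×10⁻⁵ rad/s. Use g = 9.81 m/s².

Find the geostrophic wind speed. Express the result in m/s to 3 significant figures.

14.0 m/s

Coriolis parameter at 63°N:
f = 2Ω sin φ = 2 × 7.29×10⁻⁵ × sin 63° = 1.30×10⁻⁴ s⁻¹
Height gradient: |∂Z/∂n| = 120 m / 649000 m = 1.85×10⁻⁴
On a pressure surface, geostrophic balance gives V_g = (g/f)|∂Z/∂n|:
V_g = 9.81 × 1.85×10⁻⁴ / 1.30×10⁻⁴ = 14.0 m/s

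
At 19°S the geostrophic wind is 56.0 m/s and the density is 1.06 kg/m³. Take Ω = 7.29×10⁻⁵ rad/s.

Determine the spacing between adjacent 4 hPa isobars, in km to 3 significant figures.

142 km

Coriolis parameter at 19°S:
f = 2Ω sin φ = 2 × 7.29×10⁻⁵ × sin 19° = 4.75×10⁻⁵ s⁻¹
Geostrophic balance rearranged: |∂P/∂n| = f ρ V_g
|∂P/∂n| = 4.75×10⁻⁵ × 1.06 × 56.0 = 2.82×10⁻³ Pa/m
Isobar spacing: Δn = ΔP/|∂P/∂n| = 400 Pa / 2.82×10⁻³ Pa/m = 141960 m ≈ 142 km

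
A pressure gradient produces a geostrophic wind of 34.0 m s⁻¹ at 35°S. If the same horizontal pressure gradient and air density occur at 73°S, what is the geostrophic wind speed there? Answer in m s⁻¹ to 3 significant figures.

With the same pressure gradient and density, V_g ∝ 1/f ∝ 1/sin φ.
V₂ = V₁ · sin φ₁ / sin φ₂ = 34.0 × sin 35° / sin 73°
V₂ = 34.0 × 0.5736/0.9563 = 20.4 m s⁻¹

20.4 m s⁻¹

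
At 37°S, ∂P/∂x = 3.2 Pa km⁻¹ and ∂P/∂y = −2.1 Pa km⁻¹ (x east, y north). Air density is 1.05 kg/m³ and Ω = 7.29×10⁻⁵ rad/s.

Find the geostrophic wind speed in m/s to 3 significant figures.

Coriolis parameter at 37°S:
f = 2Ω sin φ = 2 × 7.29×10⁻⁵ × sin 37° = 8.77×10⁻⁵ s⁻¹
In the Southern Hemisphere f is negative: f = −8.77×10⁻⁵ s⁻¹.
Component geostrophic relations (x east, y north):
u_g = −(1/(fρ)) ∂P/∂y,  v_g = (1/(fρ)) ∂P/∂x
u_g = −(−2.1×10⁻³)/(−8.77×10⁻⁵ × 1.05) = −22.8 m/s;  v_g = (3.2×10⁻³)/(−8.77×10⁻⁵ × 1.05) = −34.7 m/s
|V_g| = √(u_g² + v_g²) = 41.5 m/s

41.5 m/s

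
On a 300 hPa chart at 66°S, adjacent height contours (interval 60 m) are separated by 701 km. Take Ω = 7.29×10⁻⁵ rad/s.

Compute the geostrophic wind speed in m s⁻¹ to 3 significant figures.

Coriolis parameter at 66°S:
f = 2Ω sin φ = 2 × 7.29×10⁻⁵ × sin 66° = 1.33×10⁻⁴ s⁻¹
Height gradient: |∂Z/∂n| = 60 m / 701000 m = 8.56×10⁻⁵
On a pressure surface, geostrophic balance gives V_g = (g/f)|∂Z/∂n|:
V_g = 9.81 × 8.56×10⁻⁵ / 1.33×10⁻⁴ = 6.30 m/s

6.30 m s⁻¹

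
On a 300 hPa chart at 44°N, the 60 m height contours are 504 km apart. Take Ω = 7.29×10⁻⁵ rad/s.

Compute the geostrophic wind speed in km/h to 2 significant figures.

Coriolis parameter at 44°N:
f = 2Ω sin φ = 2 × 7.29×10⁻⁵ × sin 44° = 1.01×10⁻⁴ s⁻¹
Height gradient: |∂Z/∂n| = 60 m / 504000 m = 1.19×10⁻⁴
On a pressure surface, geostrophic balance gives V_g = (g/f)|∂Z/∂n|:
V_g = 9.81 × 1.19×10⁻⁴ / 1.01×10⁻⁴ = 11.5 m/s
Converting: 11.5 m/s × 3.6 = 42 km/h

42 km/h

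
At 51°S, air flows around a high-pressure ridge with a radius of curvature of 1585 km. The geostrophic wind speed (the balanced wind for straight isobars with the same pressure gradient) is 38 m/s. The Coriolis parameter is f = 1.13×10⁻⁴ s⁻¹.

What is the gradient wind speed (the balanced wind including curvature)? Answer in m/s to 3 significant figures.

54.7 m/s

Around a high, pressure-gradient force acts outward with centrifugal, so Coriolis balances both:
fV = (1/ρ)|∂P/∂n| + V²/R  →  V² − fR·V + fR·V_g = 0
With fR = 1.13×10⁻⁴ × 1585×10³ m = 179 m/s:
V = [fR − √((fR)² − 4 fR V_g)]/2 = [179 − √(179² − 4×179×38)]/2 = 54.7 m/s
Supergeostrophic (V > V_g = 38 m/s), as expected around a high.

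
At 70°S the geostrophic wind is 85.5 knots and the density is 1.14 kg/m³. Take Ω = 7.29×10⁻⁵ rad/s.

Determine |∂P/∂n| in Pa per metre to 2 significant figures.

Coriolis parameter at 70°S:
f = 2Ω sin φ = 2 × 7.29×10⁻⁵ × sin 70° = 1.37×10⁻⁴ s⁻¹
Wind speed in SI: 85.5 knots = 44.0 m/s
Geostrophic balance rearranged: |∂P/∂n| = f ρ V_g
|∂P/∂n| = 1.37×10⁻⁴ × 1.14 × 44.0 = 6.87×10⁻³ Pa/m

6.9×10⁻³ Pa/m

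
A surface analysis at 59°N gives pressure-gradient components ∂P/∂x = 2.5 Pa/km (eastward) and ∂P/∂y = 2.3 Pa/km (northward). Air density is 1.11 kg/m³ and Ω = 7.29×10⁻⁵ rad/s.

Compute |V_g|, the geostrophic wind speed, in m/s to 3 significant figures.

24.5 m/s

Coriolis parameter at 59°N:
f = 2Ω sin φ = 2 × 7.29×10⁻⁵ × sin 59° = 1.25×10⁻⁴ s⁻¹
Component geostrophic relations (x east, y north):
u_g = −(1/(fρ)) ∂P/∂y,  v_g = (1/(fρ)) ∂P/∂x
u_g = −(2.3×10⁻³)/(1.25×10⁻⁴ × 1.11) = −16.6 m/s;  v_g = (2.5×10⁻³)/(1.25×10⁻⁴ × 1.11) = 18.0 m/s
|V_g| = √(u_g² + v_g²) = 24.5 m/s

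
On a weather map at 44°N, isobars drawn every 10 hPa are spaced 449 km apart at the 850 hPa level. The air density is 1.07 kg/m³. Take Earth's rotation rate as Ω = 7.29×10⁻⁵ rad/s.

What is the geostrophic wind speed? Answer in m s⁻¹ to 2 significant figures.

21 m s⁻¹

Coriolis parameter at 44°N:
f = 2Ω sin φ = 2 × 7.29×10⁻⁵ × sin 44° = 1.01×10⁻⁴ s⁻¹
Pressure gradient: |∂P/∂n| = 1000 Pa / 449000 m = 2.23×10⁻³ Pa/m
Geostrophic balance (pressure-gradient force = Coriolis force):
V_g = (1/(fρ)) |∂P/∂n| = 2.23×10⁻³ / (1.01×10⁻⁴ × 1.07) = 20.6 m/s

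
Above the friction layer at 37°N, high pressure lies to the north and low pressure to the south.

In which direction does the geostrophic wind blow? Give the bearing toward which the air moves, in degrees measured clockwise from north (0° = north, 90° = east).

270°

The pressure-gradient force points toward the south (bearing 180°).
Geostrophic balance: in the Northern Hemisphere the Coriolis force deflects motion to the right, so the geostrophic wind blows 90° to the right of the pressure-gradient force (low pressure on the left).
Rotating 180° by 90° clockwise gives 270° — the wind blows toward the west.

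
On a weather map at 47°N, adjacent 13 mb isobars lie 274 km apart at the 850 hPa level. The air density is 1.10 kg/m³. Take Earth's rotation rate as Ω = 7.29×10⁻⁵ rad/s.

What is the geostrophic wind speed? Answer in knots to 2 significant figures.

Coriolis parameter at 47°N:
f = 2Ω sin φ = 2 × 7.29×10⁻⁵ × sin 47° = 1.07×10⁻⁴ s⁻¹
Pressure gradient: |∂P/∂n| = 1300 Pa / 274000 m = 4.74×10⁻³ Pa/m
Geostrophic balance (pressure-gradient force = Coriolis force):
V_g = (1/(fρ)) |∂P/∂n| = 4.74×10⁻³ / (1.07×10⁻⁴ × 1.10) = 40.4 m/s
Converting: 40.4 m/s × 1.944 = 79 knots

79 knots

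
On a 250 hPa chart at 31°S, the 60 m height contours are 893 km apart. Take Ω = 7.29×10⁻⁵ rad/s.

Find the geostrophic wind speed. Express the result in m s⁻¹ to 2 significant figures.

8.8 m s⁻¹

Coriolis parameter at 31°S:
f = 2Ω sin φ = 2 × 7.29×10⁻⁵ × sin 31° = 7.51×10⁻⁵ s⁻¹
Height gradient: |∂Z/∂n| = 60 m / 893000 m = 6.72×10⁻⁵
On a pressure surface, geostrophic balance gives V_g = (g/f)|∂Z/∂n|:
V_g = 9.81 × 6.72×10⁻⁵ / 7.51×10⁻⁵ = 8.78 m/s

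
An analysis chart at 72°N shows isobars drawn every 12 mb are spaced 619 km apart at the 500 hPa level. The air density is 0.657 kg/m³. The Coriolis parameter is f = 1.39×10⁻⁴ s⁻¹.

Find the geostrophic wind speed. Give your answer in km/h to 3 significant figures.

76.4 km/h

Pressure gradient: |∂P/∂n| = 1200 Pa / 619000 m = 1.94×10⁻³ Pa/m
Geostrophic balance (pressure-gradient force = Coriolis force):
V_g = (1/(fρ)) |∂P/∂n| = 1.94×10⁻³ / (1.39×10⁻⁴ × 0.657) = 21.2 m/s
Converting: 21.2 m/s × 3.6 = 76.4 km/h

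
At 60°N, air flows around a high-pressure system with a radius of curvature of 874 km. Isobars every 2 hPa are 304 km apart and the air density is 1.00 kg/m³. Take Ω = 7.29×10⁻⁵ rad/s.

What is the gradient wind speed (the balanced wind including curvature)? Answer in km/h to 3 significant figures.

Coriolis parameter at 60°N:
f = 2Ω sin φ = 2 × 7.29×10⁻⁵ × sin 60° = 1.26×10⁻⁴ s⁻¹
Pressure gradient: |∂P/∂n| = 200 Pa / 304000 m = 6.58×10⁻⁴ Pa/m
Geostrophic speed: V_g = |∂P/∂n|/(fρ) = 6.58×10⁻⁴/(1.26×10⁻⁴ × 1.00) = 5.21 m/s
Around a high, pressure-gradient force acts outward with centrifugal, so Coriolis balances both:
fV = (1/ρ)|∂P/∂n| + V²/R  →  V² − fR·V + fR·V_g = 0
With fR = 1.26×10⁻⁴ × 874×10³ m = 110 m/s:
V = [fR − √((fR)² − 4 fR V_g)]/2 = [110 − √(110² − 4×110×5.21)]/2 = 5.48 m/s
Supergeostrophic (V > V_g = 5.21 m/s), as expected around a high.
Converting: 5.48 m/s × 3.6 = 19.7 km/h

19.7 km/h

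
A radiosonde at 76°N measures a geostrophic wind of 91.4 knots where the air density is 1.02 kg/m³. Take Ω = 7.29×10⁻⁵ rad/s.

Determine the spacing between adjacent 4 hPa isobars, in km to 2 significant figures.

59 km

Coriolis parameter at 76°N:
f = 2Ω sin φ = 2 × 7.29×10⁻⁵ × sin 76° = 1.41×10⁻⁴ s⁻¹
Wind speed in SI: 91.4 knots = 47.0 m/s
Geostrophic balance rearranged: |∂P/∂n| = f ρ V_g
|∂P/∂n| = 1.41×10⁻⁴ × 1.02 × 47.0 = 6.78×10⁻³ Pa/m
Isobar spacing: Δn = ΔP/|∂P/∂n| = 400 Pa / 6.78×10⁻³ Pa/m = 58954 m ≈ 59 km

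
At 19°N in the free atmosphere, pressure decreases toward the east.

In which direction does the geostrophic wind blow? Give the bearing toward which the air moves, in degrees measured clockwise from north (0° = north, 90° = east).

180°

The pressure-gradient force points toward the east (bearing 090°).
Geostrophic balance: in the Northern Hemisphere the Coriolis force deflects motion to the right, so the geostrophic wind blows 90° to the right of the pressure-gradient force (low pressure on the left).
Rotating 090° by 90° clockwise gives 180° — the wind blows toward the south.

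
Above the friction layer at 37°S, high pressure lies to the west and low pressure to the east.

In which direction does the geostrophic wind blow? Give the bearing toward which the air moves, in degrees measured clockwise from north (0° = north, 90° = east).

The pressure-gradient force points toward the east (bearing 090°).
Geostrophic balance: in the Southern Hemisphere the Coriolis force deflects motion to the left, so the geostrophic wind blows 90° to the left of the pressure-gradient force (low pressure on the right).
Rotating 090° by 90° counterclockwise gives 000° — the wind blows toward the north.

000°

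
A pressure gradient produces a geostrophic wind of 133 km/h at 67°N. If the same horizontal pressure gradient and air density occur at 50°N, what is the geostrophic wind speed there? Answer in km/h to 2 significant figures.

With the same pressure gradient and density, V_g ∝ 1/f ∝ 1/sin φ.
V₂ = V₁ · sin φ₁ / sin φ₂ = 133 × sin 67° / sin 50°
V₂ = 133 × 0.9205/0.7660 = 160 km/h

160 km/h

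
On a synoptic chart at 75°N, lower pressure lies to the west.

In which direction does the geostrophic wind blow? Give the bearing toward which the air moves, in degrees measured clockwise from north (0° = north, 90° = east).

The pressure-gradient force points toward the west (bearing 270°).
Geostrophic balance: in the Northern Hemisphere the Coriolis force deflects motion to the right, so the geostrophic wind blows 90° to the right of the pressure-gradient force (low pressure on the left).
Rotating 270° by 90° clockwise gives 000° — the wind blows toward the north.

000°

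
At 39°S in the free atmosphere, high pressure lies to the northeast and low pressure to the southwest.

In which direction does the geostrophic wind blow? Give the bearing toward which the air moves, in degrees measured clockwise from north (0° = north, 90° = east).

135°

The pressure-gradient force points toward the southwest (bearing 225°).
Geostrophic balance: in the Southern Hemisphere the Coriolis force deflects motion to the left, so the geostrophic wind blows 90° to the left of the pressure-gradient force (low pressure on the right).
Rotating 225° by 90° counterclockwise gives 135° — the wind blows toward the southeast.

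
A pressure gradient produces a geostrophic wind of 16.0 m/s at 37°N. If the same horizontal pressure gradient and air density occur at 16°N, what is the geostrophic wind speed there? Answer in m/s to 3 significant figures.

34.9 m/s

With the same pressure gradient and density, V_g ∝ 1/f ∝ 1/sin φ.
V₂ = V₁ · sin φ₁ / sin φ₂ = 16.0 × sin 37° / sin 16°
V₂ = 16.0 × 0.6018/0.2756 = 34.9 m/s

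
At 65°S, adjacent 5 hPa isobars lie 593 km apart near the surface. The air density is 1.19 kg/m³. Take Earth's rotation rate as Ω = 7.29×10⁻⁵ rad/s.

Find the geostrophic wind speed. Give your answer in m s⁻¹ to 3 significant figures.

Coriolis parameter at 65°S:
f = 2Ω sin φ = 2 × 7.29×10⁻⁵ × sin 65° = 1.32×10⁻⁴ s⁻¹
Pressure gradient: |∂P/∂n| = 500 Pa / 593000 m = 8.43×10⁻⁴ Pa/m
Geostrophic balance (pressure-gradient force = Coriolis force):
V_g = (1/(fρ)) |∂P/∂n| = 8.43×10⁻⁴ / (1.32×10⁻⁴ × 1.19) = 5.36 m/s

5.36 m s⁻¹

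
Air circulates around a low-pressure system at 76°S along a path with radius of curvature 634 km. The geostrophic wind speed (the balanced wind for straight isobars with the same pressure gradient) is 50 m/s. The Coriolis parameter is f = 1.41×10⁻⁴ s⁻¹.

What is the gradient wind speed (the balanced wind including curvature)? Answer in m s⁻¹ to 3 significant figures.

Around a low, centrifugal force acts outward with Coriolis, so pressure-gradient force balances both:
(1/ρ)|∂P/∂n| = fV + V²/R  →  V² + fR·V − fR·V_g = 0
With fR = 1.41×10⁻⁴ × 634×10³ m = 89.4 m/s:
V = [−fR + √((fR)² + 4 fR V_g)]/2 = [−89.4 + √(89.4² + 4×89.4×50)]/2 = 35.7 m/s
Subgeostrophic (V < V_g = 50 m/s), as expected around a low.

35.7 m s⁻¹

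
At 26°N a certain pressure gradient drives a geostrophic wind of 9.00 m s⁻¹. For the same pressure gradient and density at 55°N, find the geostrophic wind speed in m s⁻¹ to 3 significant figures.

4.82 m s⁻¹

With the same pressure gradient and density, V_g ∝ 1/f ∝ 1/sin φ.
V₂ = V₁ · sin φ₁ / sin φ₂ = 9.00 × sin 26° / sin 55°
V₂ = 9.00 × 0.4384/0.8192 = 4.82 m s⁻¹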